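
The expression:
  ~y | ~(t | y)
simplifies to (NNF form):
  ~y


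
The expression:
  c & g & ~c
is never true.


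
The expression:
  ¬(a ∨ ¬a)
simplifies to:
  False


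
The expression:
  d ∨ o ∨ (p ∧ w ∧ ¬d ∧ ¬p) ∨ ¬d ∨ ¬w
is always true.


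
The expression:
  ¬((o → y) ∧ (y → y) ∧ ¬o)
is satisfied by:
  {o: True}


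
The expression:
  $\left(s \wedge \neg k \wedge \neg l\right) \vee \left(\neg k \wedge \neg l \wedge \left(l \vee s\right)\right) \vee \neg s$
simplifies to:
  $\left(\neg k \wedge \neg l\right) \vee \neg s$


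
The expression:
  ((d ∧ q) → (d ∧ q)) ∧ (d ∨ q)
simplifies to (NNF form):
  d ∨ q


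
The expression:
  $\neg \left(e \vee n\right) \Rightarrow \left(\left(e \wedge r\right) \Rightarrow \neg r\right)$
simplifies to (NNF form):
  $\text{True}$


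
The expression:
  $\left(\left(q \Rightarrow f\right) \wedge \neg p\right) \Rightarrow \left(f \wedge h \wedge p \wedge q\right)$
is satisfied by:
  {p: True, q: True, f: False}
  {p: True, q: False, f: False}
  {f: True, p: True, q: True}
  {f: True, p: True, q: False}
  {q: True, f: False, p: False}


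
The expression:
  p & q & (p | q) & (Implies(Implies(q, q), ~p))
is never true.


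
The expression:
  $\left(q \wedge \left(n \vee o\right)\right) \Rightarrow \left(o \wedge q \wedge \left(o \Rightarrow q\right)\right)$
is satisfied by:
  {o: True, q: False, n: False}
  {q: False, n: False, o: False}
  {n: True, o: True, q: False}
  {n: True, q: False, o: False}
  {o: True, q: True, n: False}
  {q: True, o: False, n: False}
  {n: True, q: True, o: True}


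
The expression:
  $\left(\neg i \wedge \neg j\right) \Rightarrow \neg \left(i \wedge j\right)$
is always true.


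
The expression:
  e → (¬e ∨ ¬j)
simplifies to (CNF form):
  ¬e ∨ ¬j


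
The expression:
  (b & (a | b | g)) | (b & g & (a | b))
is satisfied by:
  {b: True}


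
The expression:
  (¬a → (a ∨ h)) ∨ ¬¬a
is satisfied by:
  {a: True, h: True}
  {a: True, h: False}
  {h: True, a: False}


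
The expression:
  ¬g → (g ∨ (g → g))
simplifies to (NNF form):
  True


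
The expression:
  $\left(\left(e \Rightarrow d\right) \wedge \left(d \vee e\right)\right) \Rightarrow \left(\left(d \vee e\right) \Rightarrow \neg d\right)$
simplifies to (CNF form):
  $\neg d$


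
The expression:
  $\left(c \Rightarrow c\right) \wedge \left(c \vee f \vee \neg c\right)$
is always true.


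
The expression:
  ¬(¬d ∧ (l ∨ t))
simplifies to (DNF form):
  d ∨ (¬l ∧ ¬t)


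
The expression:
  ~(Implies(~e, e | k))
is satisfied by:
  {e: False, k: False}


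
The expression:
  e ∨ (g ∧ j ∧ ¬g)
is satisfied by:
  {e: True}


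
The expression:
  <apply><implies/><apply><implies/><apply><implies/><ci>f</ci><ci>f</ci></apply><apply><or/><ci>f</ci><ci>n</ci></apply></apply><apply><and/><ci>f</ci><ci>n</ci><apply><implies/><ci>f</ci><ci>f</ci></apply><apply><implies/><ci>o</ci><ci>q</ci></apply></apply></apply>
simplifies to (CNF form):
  <apply><and/><apply><or/><ci>f</ci><apply><not/><ci>n</ci></apply></apply><apply><or/><ci>n</ci><apply><not/><ci>f</ci></apply></apply><apply><or/><ci>q</ci><apply><not/><ci>n</ci></apply><apply><not/><ci>o</ci></apply></apply></apply>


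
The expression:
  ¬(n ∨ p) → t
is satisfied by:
  {n: True, t: True, p: True}
  {n: True, t: True, p: False}
  {n: True, p: True, t: False}
  {n: True, p: False, t: False}
  {t: True, p: True, n: False}
  {t: True, p: False, n: False}
  {p: True, t: False, n: False}


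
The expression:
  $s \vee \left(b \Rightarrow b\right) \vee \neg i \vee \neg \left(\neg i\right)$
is always true.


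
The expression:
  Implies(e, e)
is always true.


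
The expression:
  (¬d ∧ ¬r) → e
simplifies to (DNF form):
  d ∨ e ∨ r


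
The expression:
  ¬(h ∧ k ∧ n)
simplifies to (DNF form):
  ¬h ∨ ¬k ∨ ¬n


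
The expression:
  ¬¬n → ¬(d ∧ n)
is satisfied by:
  {d: False, n: False}
  {n: True, d: False}
  {d: True, n: False}


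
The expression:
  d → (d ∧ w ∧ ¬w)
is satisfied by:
  {d: False}


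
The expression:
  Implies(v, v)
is always true.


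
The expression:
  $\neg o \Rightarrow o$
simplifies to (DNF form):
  $o$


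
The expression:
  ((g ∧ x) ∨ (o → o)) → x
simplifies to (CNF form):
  x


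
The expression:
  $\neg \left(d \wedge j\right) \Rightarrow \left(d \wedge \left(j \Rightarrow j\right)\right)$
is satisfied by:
  {d: True}


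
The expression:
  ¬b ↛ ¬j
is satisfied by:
  {j: True, b: False}


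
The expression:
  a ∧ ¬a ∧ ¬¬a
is never true.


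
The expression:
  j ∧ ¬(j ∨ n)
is never true.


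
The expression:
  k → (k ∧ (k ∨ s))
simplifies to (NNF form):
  True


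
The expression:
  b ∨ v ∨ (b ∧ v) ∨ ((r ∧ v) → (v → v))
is always true.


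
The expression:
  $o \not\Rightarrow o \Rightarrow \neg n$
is always true.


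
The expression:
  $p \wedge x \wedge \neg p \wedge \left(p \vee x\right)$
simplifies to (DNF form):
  $\text{False}$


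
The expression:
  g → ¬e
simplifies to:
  ¬e ∨ ¬g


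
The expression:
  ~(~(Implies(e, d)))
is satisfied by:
  {d: True, e: False}
  {e: False, d: False}
  {e: True, d: True}


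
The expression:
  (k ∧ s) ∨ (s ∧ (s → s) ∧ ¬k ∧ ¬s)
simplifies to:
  k ∧ s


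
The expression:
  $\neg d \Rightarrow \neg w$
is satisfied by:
  {d: True, w: False}
  {w: False, d: False}
  {w: True, d: True}


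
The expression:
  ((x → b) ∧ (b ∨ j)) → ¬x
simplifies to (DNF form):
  ¬b ∨ ¬x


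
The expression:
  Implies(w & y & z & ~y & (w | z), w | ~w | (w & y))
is always true.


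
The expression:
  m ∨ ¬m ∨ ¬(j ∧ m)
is always true.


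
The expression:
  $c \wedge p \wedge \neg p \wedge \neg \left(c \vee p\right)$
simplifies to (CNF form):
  $\text{False}$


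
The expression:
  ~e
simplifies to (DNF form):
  ~e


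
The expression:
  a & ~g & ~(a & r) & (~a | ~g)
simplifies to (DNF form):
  a & ~g & ~r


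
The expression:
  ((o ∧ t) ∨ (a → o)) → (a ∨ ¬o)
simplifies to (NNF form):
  a ∨ ¬o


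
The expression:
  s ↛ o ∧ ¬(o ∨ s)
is never true.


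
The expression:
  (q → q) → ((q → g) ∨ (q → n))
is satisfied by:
  {n: True, g: True, q: False}
  {n: True, g: False, q: False}
  {g: True, n: False, q: False}
  {n: False, g: False, q: False}
  {n: True, q: True, g: True}
  {n: True, q: True, g: False}
  {q: True, g: True, n: False}


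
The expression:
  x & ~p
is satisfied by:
  {x: True, p: False}


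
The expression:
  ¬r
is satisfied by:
  {r: False}


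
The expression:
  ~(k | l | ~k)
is never true.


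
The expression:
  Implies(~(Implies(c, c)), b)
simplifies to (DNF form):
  True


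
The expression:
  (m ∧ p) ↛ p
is never true.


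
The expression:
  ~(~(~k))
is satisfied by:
  {k: False}


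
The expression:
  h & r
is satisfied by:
  {r: True, h: True}


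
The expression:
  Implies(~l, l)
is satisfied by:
  {l: True}


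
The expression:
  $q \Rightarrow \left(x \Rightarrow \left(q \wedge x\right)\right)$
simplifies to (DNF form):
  $\text{True}$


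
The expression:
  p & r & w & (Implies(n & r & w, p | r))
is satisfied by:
  {r: True, p: True, w: True}


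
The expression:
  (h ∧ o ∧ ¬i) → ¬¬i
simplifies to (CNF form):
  i ∨ ¬h ∨ ¬o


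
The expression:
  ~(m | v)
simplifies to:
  ~m & ~v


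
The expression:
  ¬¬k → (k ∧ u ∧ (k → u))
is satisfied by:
  {u: True, k: False}
  {k: False, u: False}
  {k: True, u: True}


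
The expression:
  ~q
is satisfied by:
  {q: False}


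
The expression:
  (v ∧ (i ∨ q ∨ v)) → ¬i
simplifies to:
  ¬i ∨ ¬v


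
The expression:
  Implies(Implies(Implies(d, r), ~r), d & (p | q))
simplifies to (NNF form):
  r | (d & p) | (d & q)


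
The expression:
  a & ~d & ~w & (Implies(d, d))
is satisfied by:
  {a: True, d: False, w: False}


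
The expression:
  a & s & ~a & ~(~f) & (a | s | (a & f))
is never true.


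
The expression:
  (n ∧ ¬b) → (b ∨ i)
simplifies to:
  b ∨ i ∨ ¬n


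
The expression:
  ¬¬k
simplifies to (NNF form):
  k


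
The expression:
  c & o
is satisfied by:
  {c: True, o: True}


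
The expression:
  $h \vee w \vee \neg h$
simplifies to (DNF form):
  $\text{True}$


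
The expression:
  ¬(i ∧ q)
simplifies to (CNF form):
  ¬i ∨ ¬q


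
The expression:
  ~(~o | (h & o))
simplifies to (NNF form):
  o & ~h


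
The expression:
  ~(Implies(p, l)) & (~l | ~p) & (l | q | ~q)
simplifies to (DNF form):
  p & ~l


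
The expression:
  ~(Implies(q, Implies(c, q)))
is never true.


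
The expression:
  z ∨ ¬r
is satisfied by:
  {z: True, r: False}
  {r: False, z: False}
  {r: True, z: True}


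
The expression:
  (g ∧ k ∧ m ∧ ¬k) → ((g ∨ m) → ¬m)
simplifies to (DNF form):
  True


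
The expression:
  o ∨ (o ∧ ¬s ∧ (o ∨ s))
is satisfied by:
  {o: True}


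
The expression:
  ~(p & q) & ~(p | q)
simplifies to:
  ~p & ~q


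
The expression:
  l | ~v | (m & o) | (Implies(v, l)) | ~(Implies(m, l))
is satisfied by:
  {m: True, l: True, v: False}
  {m: True, v: False, l: False}
  {l: True, v: False, m: False}
  {l: False, v: False, m: False}
  {m: True, l: True, v: True}
  {m: True, v: True, l: False}
  {l: True, v: True, m: False}


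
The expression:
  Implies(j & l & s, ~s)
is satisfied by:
  {l: False, s: False, j: False}
  {j: True, l: False, s: False}
  {s: True, l: False, j: False}
  {j: True, s: True, l: False}
  {l: True, j: False, s: False}
  {j: True, l: True, s: False}
  {s: True, l: True, j: False}


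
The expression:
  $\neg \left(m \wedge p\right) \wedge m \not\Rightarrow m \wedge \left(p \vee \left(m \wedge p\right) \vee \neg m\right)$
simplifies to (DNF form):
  $\text{False}$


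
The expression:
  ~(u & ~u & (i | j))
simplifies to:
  True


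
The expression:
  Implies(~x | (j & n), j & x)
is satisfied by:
  {x: True}


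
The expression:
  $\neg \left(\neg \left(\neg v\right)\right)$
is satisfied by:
  {v: False}


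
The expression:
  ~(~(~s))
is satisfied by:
  {s: False}


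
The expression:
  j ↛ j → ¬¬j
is always true.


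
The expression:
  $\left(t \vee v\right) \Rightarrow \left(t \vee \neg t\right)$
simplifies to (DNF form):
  $\text{True}$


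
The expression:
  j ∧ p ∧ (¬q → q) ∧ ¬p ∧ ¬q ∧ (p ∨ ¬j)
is never true.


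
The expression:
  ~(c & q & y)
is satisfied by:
  {c: False, q: False, y: False}
  {y: True, c: False, q: False}
  {q: True, c: False, y: False}
  {y: True, q: True, c: False}
  {c: True, y: False, q: False}
  {y: True, c: True, q: False}
  {q: True, c: True, y: False}


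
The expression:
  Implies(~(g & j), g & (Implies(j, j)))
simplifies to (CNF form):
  g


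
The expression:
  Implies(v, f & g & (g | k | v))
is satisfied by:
  {f: True, g: True, v: False}
  {f: True, g: False, v: False}
  {g: True, f: False, v: False}
  {f: False, g: False, v: False}
  {v: True, f: True, g: True}


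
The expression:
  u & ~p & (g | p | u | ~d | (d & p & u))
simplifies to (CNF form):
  u & ~p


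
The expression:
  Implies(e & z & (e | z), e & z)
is always true.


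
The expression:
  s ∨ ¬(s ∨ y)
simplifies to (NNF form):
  s ∨ ¬y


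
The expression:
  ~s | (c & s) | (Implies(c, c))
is always true.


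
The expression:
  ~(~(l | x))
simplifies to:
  l | x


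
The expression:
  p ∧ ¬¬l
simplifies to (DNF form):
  l ∧ p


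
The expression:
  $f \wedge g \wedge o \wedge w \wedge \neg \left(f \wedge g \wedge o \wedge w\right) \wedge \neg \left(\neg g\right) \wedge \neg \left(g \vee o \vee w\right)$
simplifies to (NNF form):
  $\text{False}$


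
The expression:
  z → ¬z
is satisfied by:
  {z: False}


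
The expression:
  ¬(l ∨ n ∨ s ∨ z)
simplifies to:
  ¬l ∧ ¬n ∧ ¬s ∧ ¬z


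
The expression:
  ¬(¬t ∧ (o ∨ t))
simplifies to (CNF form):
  t ∨ ¬o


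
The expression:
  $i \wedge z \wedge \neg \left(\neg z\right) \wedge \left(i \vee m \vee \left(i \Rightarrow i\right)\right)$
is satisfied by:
  {z: True, i: True}


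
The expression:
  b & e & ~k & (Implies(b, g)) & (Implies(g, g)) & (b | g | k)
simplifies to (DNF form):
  b & e & g & ~k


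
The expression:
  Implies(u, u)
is always true.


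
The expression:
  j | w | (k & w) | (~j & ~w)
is always true.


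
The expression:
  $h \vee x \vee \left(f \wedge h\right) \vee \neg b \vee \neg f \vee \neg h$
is always true.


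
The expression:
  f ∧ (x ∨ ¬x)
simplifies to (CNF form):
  f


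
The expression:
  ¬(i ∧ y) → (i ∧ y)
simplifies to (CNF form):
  i ∧ y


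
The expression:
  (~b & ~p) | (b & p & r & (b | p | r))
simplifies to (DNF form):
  (p & ~p) | (b & p & r) | (~b & ~p) | (b & p & ~p) | (b & r & ~b) | (p & r & ~p) | (b & ~b & ~p) | (r & ~b & ~p)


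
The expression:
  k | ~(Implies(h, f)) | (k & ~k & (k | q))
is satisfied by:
  {k: True, h: True, f: False}
  {k: True, h: False, f: False}
  {f: True, k: True, h: True}
  {f: True, k: True, h: False}
  {h: True, f: False, k: False}


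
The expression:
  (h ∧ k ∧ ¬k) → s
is always true.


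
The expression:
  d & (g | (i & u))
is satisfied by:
  {i: True, g: True, u: True, d: True}
  {i: True, g: True, d: True, u: False}
  {g: True, u: True, d: True, i: False}
  {g: True, d: True, u: False, i: False}
  {i: True, u: True, d: True, g: False}


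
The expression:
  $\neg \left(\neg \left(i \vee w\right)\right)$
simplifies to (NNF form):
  $i \vee w$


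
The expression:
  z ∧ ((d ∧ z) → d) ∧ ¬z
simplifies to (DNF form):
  False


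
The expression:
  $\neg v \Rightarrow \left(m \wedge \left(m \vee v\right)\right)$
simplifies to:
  $m \vee v$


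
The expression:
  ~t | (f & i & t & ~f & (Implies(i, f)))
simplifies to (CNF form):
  ~t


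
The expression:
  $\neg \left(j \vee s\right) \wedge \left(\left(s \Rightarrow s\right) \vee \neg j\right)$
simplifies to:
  $\neg j \wedge \neg s$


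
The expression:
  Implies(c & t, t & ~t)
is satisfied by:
  {c: False, t: False}
  {t: True, c: False}
  {c: True, t: False}


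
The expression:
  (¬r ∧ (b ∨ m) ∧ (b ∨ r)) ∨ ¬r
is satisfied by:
  {r: False}


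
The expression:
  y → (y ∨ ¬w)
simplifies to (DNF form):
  True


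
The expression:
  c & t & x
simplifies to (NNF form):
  c & t & x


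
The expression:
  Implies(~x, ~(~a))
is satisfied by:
  {a: True, x: True}
  {a: True, x: False}
  {x: True, a: False}


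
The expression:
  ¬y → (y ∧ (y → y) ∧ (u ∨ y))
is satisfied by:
  {y: True}


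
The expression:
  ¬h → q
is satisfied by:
  {q: True, h: True}
  {q: True, h: False}
  {h: True, q: False}


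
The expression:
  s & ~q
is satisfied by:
  {s: True, q: False}


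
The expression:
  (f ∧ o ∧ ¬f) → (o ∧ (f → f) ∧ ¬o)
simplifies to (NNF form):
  True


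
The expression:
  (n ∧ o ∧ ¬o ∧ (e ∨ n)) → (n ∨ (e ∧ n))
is always true.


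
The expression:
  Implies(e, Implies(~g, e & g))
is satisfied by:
  {g: True, e: False}
  {e: False, g: False}
  {e: True, g: True}


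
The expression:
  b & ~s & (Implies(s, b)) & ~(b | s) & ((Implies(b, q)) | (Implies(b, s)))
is never true.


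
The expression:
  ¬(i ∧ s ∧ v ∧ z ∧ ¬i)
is always true.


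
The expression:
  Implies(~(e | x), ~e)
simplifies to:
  True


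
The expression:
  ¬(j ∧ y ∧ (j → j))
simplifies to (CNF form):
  ¬j ∨ ¬y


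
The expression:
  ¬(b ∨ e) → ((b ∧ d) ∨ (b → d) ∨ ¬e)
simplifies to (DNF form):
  True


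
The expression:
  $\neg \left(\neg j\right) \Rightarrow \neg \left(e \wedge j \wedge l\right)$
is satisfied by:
  {l: False, e: False, j: False}
  {j: True, l: False, e: False}
  {e: True, l: False, j: False}
  {j: True, e: True, l: False}
  {l: True, j: False, e: False}
  {j: True, l: True, e: False}
  {e: True, l: True, j: False}


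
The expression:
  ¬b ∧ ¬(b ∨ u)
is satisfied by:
  {u: False, b: False}


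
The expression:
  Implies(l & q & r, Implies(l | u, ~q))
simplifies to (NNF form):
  ~l | ~q | ~r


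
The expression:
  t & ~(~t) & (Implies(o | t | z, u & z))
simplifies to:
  t & u & z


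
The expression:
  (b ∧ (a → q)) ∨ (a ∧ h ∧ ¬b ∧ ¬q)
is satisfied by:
  {b: True, h: True, q: False, a: False}
  {b: True, h: False, q: False, a: False}
  {b: True, q: True, h: True, a: False}
  {b: True, q: True, h: False, a: False}
  {a: True, b: True, q: True, h: True}
  {a: True, b: True, q: True, h: False}
  {a: True, h: True, q: False, b: False}


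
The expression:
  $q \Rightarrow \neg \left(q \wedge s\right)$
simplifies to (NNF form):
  $\neg q \vee \neg s$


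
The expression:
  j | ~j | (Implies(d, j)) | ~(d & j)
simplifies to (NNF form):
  True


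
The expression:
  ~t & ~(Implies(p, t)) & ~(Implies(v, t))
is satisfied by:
  {p: True, v: True, t: False}


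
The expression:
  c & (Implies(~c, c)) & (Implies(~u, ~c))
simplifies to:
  c & u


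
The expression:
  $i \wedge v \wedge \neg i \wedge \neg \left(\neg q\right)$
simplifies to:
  $\text{False}$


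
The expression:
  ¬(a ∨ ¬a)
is never true.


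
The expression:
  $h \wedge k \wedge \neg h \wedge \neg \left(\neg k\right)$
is never true.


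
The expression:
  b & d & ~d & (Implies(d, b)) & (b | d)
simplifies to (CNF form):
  False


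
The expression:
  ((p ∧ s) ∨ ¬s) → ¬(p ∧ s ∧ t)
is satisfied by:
  {s: False, t: False, p: False}
  {p: True, s: False, t: False}
  {t: True, s: False, p: False}
  {p: True, t: True, s: False}
  {s: True, p: False, t: False}
  {p: True, s: True, t: False}
  {t: True, s: True, p: False}


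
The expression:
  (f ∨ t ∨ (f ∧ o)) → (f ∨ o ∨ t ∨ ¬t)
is always true.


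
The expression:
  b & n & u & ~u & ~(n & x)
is never true.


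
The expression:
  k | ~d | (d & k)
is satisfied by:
  {k: True, d: False}
  {d: False, k: False}
  {d: True, k: True}


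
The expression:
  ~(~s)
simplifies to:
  s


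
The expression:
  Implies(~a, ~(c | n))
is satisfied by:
  {a: True, n: False, c: False}
  {a: True, c: True, n: False}
  {a: True, n: True, c: False}
  {a: True, c: True, n: True}
  {c: False, n: False, a: False}


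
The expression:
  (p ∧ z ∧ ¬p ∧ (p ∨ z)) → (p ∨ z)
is always true.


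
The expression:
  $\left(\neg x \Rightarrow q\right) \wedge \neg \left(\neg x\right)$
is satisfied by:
  {x: True}


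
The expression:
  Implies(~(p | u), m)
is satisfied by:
  {u: True, m: True, p: True}
  {u: True, m: True, p: False}
  {u: True, p: True, m: False}
  {u: True, p: False, m: False}
  {m: True, p: True, u: False}
  {m: True, p: False, u: False}
  {p: True, m: False, u: False}


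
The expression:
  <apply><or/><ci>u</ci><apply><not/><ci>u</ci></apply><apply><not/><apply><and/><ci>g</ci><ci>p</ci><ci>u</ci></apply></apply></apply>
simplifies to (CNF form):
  <true/>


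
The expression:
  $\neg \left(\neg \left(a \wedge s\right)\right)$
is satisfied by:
  {a: True, s: True}


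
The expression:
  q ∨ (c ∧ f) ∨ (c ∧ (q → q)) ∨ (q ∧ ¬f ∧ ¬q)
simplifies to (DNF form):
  c ∨ q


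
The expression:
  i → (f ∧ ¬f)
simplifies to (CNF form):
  ¬i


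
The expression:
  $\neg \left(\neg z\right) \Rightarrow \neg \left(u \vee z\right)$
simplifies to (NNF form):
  $\neg z$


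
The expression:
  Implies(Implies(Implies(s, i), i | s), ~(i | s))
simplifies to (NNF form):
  ~i & ~s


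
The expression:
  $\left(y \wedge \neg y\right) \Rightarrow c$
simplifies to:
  $\text{True}$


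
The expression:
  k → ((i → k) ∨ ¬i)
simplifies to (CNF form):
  True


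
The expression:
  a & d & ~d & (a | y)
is never true.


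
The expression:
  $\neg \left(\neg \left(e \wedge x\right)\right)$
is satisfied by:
  {e: True, x: True}


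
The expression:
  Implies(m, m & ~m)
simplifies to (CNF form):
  ~m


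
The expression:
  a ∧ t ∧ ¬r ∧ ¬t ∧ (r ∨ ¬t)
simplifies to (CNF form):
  False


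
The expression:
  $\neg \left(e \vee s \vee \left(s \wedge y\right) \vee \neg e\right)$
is never true.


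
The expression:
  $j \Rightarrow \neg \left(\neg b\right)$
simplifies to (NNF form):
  $b \vee \neg j$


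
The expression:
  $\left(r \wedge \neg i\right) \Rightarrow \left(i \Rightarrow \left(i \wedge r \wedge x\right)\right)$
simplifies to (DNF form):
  $\text{True}$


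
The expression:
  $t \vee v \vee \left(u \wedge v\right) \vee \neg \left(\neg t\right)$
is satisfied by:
  {t: True, v: True}
  {t: True, v: False}
  {v: True, t: False}


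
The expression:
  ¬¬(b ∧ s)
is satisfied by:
  {b: True, s: True}


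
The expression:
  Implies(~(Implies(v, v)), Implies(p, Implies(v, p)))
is always true.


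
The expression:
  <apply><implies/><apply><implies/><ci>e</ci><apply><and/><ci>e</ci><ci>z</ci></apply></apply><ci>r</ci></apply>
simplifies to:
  <apply><or/><ci>r</ci><apply><and/><ci>e</ci><apply><not/><ci>z</ci></apply></apply></apply>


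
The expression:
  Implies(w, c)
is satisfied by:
  {c: True, w: False}
  {w: False, c: False}
  {w: True, c: True}


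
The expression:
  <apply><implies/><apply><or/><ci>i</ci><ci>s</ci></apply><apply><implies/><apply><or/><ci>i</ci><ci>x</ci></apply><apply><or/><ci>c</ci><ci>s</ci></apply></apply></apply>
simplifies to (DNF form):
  <apply><or/><ci>c</ci><ci>s</ci><apply><not/><ci>i</ci></apply></apply>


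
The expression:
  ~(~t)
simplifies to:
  t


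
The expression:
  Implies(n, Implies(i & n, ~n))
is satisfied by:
  {n: False, i: False}
  {i: True, n: False}
  {n: True, i: False}


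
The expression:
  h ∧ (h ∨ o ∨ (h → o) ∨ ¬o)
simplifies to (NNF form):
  h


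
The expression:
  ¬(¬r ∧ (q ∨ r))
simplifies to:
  r ∨ ¬q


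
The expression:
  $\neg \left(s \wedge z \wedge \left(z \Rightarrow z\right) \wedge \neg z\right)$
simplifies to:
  $\text{True}$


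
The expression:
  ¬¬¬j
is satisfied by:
  {j: False}


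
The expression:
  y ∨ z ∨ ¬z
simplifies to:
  True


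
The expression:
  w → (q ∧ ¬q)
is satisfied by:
  {w: False}


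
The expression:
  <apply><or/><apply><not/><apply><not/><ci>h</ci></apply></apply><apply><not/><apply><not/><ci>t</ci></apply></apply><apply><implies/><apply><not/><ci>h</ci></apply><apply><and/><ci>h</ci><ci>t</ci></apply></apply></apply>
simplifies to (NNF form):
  <apply><or/><ci>h</ci><ci>t</ci></apply>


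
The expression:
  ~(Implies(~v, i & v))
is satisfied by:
  {v: False}


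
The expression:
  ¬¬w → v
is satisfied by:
  {v: True, w: False}
  {w: False, v: False}
  {w: True, v: True}


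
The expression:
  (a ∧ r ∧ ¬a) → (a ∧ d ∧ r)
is always true.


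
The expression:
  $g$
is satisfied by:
  {g: True}


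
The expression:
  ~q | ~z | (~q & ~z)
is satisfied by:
  {q: False, z: False}
  {z: True, q: False}
  {q: True, z: False}


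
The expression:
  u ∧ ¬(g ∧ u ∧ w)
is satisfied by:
  {u: True, w: False, g: False}
  {g: True, u: True, w: False}
  {w: True, u: True, g: False}


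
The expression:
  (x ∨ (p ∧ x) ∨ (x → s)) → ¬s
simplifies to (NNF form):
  ¬s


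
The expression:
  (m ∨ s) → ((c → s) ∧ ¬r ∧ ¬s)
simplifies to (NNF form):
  ¬s ∧ (¬c ∨ ¬m) ∧ (¬m ∨ ¬r)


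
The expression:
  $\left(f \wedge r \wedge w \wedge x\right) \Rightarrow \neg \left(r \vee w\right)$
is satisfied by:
  {w: False, x: False, r: False, f: False}
  {f: True, w: False, x: False, r: False}
  {r: True, w: False, x: False, f: False}
  {f: True, r: True, w: False, x: False}
  {x: True, f: False, w: False, r: False}
  {f: True, x: True, w: False, r: False}
  {r: True, x: True, f: False, w: False}
  {f: True, r: True, x: True, w: False}
  {w: True, r: False, x: False, f: False}
  {f: True, w: True, r: False, x: False}
  {r: True, w: True, f: False, x: False}
  {f: True, r: True, w: True, x: False}
  {x: True, w: True, r: False, f: False}
  {f: True, x: True, w: True, r: False}
  {r: True, x: True, w: True, f: False}


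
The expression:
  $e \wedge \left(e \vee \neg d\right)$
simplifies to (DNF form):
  $e$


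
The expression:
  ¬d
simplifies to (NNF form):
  ¬d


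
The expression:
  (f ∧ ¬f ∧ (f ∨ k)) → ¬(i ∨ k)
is always true.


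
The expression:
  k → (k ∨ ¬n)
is always true.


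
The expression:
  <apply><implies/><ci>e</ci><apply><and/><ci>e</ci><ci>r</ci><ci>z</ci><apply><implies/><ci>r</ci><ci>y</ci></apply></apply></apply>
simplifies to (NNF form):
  <apply><or/><apply><not/><ci>e</ci></apply><apply><and/><ci>r</ci><ci>y</ci><ci>z</ci></apply></apply>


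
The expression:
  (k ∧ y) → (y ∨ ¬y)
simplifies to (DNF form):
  True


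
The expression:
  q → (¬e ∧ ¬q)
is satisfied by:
  {q: False}


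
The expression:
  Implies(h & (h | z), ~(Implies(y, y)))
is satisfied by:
  {h: False}


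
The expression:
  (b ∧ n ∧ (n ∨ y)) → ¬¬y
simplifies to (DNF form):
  y ∨ ¬b ∨ ¬n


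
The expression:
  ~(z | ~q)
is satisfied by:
  {q: True, z: False}


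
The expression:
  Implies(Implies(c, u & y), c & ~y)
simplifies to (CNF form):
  c & (~u | ~y)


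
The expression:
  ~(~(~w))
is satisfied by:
  {w: False}


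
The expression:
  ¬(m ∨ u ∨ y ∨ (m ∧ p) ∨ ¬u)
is never true.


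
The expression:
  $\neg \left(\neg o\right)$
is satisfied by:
  {o: True}


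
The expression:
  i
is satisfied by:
  {i: True}


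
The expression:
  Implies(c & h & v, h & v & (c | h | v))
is always true.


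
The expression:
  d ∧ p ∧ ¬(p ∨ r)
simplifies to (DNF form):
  False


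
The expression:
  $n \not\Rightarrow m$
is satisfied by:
  {n: True, m: False}


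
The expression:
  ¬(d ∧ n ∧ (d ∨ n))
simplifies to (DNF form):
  ¬d ∨ ¬n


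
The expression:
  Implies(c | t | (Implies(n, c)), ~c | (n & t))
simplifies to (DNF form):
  ~c | (n & t)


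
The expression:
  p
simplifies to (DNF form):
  p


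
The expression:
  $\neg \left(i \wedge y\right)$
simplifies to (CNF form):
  $\neg i \vee \neg y$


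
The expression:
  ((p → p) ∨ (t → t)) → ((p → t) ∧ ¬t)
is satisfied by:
  {p: False, t: False}


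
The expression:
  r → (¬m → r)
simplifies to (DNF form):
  True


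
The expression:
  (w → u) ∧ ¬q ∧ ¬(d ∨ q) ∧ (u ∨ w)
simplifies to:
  u ∧ ¬d ∧ ¬q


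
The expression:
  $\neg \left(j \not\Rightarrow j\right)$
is always true.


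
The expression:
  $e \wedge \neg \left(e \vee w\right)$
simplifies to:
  $\text{False}$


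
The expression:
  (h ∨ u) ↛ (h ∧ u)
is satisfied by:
  {h: True, u: False}
  {u: True, h: False}


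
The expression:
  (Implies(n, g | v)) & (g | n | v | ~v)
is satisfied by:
  {v: True, g: True, n: False}
  {v: True, g: False, n: False}
  {g: True, v: False, n: False}
  {v: False, g: False, n: False}
  {n: True, v: True, g: True}
  {n: True, v: True, g: False}
  {n: True, g: True, v: False}


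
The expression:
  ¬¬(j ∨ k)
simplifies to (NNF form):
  j ∨ k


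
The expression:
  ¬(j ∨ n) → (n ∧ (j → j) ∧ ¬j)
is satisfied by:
  {n: True, j: True}
  {n: True, j: False}
  {j: True, n: False}


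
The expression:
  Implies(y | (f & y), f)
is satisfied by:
  {f: True, y: False}
  {y: False, f: False}
  {y: True, f: True}


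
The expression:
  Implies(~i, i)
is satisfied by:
  {i: True}


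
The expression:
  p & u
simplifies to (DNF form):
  p & u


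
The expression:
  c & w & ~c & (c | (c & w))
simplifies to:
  False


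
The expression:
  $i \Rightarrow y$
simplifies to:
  $y \vee \neg i$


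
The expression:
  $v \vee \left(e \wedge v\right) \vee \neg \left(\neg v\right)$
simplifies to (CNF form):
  $v$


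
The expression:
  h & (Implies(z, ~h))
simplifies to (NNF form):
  h & ~z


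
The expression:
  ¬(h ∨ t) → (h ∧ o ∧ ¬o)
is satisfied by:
  {t: True, h: True}
  {t: True, h: False}
  {h: True, t: False}


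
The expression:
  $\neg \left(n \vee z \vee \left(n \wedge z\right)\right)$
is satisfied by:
  {n: False, z: False}


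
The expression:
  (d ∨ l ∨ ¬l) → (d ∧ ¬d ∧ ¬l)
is never true.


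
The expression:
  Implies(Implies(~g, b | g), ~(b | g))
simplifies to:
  ~b & ~g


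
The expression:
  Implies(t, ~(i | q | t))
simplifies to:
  ~t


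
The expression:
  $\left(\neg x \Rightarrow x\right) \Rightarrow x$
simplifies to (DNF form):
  $\text{True}$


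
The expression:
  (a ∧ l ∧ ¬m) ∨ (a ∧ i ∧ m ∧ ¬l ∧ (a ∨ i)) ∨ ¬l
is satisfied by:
  {a: True, m: False, l: False}
  {m: False, l: False, a: False}
  {a: True, m: True, l: False}
  {m: True, a: False, l: False}
  {l: True, a: True, m: False}


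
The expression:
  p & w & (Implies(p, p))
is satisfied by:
  {p: True, w: True}


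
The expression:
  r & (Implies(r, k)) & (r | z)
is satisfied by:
  {r: True, k: True}


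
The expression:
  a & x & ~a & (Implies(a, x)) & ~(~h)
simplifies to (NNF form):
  False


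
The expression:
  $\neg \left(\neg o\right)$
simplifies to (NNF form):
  $o$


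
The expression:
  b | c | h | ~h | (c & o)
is always true.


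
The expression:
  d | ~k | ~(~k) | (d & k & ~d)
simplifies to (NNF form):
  True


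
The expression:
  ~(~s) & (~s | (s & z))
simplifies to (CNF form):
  s & z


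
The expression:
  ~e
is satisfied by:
  {e: False}


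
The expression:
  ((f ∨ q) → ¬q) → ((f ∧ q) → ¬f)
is always true.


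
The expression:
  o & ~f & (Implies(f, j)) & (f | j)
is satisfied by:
  {j: True, o: True, f: False}


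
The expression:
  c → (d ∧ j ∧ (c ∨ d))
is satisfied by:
  {d: True, j: True, c: False}
  {d: True, j: False, c: False}
  {j: True, d: False, c: False}
  {d: False, j: False, c: False}
  {d: True, c: True, j: True}


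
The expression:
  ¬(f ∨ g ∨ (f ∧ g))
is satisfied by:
  {g: False, f: False}


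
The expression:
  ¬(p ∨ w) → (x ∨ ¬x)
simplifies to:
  True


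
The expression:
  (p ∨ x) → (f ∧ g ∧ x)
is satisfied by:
  {g: True, f: True, p: False, x: False}
  {g: True, p: False, f: False, x: False}
  {f: True, g: False, p: False, x: False}
  {g: False, p: False, f: False, x: False}
  {x: True, g: True, f: True, p: False}
  {x: True, g: True, f: True, p: True}


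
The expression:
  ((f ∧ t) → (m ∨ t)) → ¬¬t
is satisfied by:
  {t: True}


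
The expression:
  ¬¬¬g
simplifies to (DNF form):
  ¬g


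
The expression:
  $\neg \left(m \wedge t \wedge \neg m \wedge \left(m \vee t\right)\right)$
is always true.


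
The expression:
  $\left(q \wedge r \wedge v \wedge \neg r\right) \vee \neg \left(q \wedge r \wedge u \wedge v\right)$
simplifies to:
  $\neg q \vee \neg r \vee \neg u \vee \neg v$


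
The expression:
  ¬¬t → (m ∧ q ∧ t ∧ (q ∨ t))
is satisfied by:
  {q: True, m: True, t: False}
  {q: True, m: False, t: False}
  {m: True, q: False, t: False}
  {q: False, m: False, t: False}
  {q: True, t: True, m: True}


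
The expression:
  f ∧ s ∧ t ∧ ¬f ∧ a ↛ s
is never true.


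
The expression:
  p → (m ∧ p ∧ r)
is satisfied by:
  {m: True, r: True, p: False}
  {m: True, r: False, p: False}
  {r: True, m: False, p: False}
  {m: False, r: False, p: False}
  {m: True, p: True, r: True}


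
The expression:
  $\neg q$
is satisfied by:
  {q: False}


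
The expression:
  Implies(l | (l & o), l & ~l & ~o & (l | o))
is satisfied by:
  {l: False}


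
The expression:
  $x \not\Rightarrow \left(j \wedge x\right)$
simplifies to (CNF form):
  $x \wedge \neg j$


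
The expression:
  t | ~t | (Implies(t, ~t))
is always true.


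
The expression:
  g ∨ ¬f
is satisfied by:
  {g: True, f: False}
  {f: False, g: False}
  {f: True, g: True}


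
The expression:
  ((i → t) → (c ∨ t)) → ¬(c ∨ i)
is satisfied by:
  {i: False, c: False}


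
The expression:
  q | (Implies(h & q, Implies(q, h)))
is always true.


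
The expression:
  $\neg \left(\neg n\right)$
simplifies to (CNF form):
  $n$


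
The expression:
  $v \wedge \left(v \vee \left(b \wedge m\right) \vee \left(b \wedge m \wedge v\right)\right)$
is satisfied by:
  {v: True}


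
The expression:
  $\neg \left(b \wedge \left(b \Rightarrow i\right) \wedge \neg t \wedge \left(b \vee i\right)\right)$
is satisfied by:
  {t: True, b: False, i: False}
  {t: False, b: False, i: False}
  {i: True, t: True, b: False}
  {i: True, t: False, b: False}
  {b: True, t: True, i: False}
  {b: True, t: False, i: False}
  {b: True, i: True, t: True}


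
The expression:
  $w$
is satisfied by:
  {w: True}


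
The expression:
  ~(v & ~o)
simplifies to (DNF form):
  o | ~v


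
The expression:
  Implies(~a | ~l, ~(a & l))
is always true.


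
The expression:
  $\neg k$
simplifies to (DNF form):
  $\neg k$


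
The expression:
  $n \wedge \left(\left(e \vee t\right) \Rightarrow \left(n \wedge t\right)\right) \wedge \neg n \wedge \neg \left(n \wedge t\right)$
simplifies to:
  $\text{False}$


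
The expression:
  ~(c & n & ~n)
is always true.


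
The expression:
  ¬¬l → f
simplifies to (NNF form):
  f ∨ ¬l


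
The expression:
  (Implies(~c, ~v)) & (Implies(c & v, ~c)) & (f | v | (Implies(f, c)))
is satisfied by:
  {v: False}


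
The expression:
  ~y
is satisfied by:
  {y: False}


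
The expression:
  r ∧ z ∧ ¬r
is never true.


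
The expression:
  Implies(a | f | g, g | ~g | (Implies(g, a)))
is always true.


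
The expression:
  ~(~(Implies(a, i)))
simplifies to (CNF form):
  i | ~a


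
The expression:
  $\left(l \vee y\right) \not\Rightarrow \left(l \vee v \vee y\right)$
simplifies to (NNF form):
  $\text{False}$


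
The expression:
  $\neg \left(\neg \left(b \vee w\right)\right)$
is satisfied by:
  {b: True, w: True}
  {b: True, w: False}
  {w: True, b: False}


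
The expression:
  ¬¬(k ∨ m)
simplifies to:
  k ∨ m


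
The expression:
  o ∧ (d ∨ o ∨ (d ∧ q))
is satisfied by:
  {o: True}


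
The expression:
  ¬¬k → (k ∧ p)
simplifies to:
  p ∨ ¬k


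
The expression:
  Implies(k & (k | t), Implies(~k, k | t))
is always true.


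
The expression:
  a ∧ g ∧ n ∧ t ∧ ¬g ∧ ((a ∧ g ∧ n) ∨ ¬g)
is never true.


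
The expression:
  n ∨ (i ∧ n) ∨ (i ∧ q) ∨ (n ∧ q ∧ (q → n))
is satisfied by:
  {i: True, n: True, q: True}
  {i: True, n: True, q: False}
  {n: True, q: True, i: False}
  {n: True, q: False, i: False}
  {i: True, q: True, n: False}


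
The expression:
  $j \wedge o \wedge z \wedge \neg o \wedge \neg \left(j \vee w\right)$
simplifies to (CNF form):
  $\text{False}$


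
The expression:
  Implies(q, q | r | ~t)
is always true.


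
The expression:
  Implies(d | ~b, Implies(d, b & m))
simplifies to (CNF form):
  (b | ~d) & (m | ~d)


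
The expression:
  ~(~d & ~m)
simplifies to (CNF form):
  d | m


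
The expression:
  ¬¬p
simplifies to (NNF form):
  p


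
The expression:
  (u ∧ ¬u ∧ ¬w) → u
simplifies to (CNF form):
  True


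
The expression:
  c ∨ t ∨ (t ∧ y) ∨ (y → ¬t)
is always true.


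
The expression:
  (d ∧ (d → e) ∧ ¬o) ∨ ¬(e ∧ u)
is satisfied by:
  {d: True, o: False, u: False, e: False}
  {d: False, o: False, u: False, e: False}
  {d: True, o: True, u: False, e: False}
  {o: True, d: False, u: False, e: False}
  {d: True, e: True, o: False, u: False}
  {e: True, d: False, o: False, u: False}
  {d: True, e: True, o: True, u: False}
  {e: True, o: True, d: False, u: False}
  {u: True, d: True, e: False, o: False}
  {u: True, e: False, o: False, d: False}
  {d: True, u: True, o: True, e: False}
  {u: True, o: True, e: False, d: False}
  {d: True, u: True, e: True, o: False}


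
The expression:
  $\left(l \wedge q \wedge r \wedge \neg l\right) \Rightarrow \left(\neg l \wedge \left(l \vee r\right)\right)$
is always true.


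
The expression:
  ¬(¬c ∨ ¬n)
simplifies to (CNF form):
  c ∧ n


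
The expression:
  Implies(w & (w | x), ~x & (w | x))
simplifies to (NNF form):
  ~w | ~x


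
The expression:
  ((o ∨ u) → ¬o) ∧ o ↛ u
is never true.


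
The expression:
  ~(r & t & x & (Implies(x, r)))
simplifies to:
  ~r | ~t | ~x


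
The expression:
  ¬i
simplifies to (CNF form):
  ¬i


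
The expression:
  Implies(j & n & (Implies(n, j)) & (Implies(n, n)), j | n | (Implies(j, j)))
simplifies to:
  True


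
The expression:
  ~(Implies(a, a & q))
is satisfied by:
  {a: True, q: False}


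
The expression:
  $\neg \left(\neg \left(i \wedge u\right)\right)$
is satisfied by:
  {i: True, u: True}


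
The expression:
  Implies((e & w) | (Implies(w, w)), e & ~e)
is never true.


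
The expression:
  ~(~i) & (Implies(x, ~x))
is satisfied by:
  {i: True, x: False}


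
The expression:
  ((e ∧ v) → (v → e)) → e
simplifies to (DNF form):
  e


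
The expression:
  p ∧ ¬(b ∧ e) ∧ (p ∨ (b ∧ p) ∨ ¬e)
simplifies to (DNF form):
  (p ∧ ¬b) ∨ (p ∧ ¬e)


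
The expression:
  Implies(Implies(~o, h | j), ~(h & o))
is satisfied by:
  {h: False, o: False}
  {o: True, h: False}
  {h: True, o: False}


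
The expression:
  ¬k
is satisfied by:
  {k: False}


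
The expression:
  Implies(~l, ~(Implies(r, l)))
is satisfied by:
  {r: True, l: True}
  {r: True, l: False}
  {l: True, r: False}


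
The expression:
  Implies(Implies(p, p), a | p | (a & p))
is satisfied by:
  {a: True, p: True}
  {a: True, p: False}
  {p: True, a: False}


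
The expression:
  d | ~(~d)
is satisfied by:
  {d: True}


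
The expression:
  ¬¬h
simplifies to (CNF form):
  h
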